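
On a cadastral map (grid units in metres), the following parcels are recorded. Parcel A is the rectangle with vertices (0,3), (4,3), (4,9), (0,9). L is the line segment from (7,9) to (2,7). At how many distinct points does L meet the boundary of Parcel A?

The segment meets the boundary at (4,7.8).

1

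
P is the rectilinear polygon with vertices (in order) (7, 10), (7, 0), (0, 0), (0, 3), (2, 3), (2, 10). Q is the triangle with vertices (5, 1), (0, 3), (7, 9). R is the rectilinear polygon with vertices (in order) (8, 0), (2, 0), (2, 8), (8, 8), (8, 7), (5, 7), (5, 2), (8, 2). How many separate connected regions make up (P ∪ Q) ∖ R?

(P ∪ Q) ∖ R splits into 3 disjoint pieces (area 10, area 10, area 7.7143).

3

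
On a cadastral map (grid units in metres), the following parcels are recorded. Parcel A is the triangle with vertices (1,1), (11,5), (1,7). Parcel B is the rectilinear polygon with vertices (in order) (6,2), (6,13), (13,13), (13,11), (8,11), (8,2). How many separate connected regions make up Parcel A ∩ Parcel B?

1

Parcel A ∩ Parcel B is a single connected region.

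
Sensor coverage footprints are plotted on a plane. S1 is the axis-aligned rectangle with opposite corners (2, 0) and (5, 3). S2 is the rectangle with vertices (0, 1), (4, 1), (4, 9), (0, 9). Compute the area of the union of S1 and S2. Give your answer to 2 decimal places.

By inclusion–exclusion:
Individual areas: |S1| = 9, |S2| = 32.
|S1∩S2|: x∈[2,4], y∈[1,3] → 2·2 = 4.
|S1 ∪ S2| = 41 − 4 = 37.00.

37.00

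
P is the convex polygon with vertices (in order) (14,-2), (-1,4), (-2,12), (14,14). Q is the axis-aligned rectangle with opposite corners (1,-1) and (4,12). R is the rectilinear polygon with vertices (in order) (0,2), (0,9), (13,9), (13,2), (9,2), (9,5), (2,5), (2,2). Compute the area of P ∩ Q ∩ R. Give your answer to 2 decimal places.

The intersection is the polygon with vertices (1,9), (4,9), (4,5), (2,5), (2,2.8), (1,3.2).
By the shoelace formula its area is 14.00.

14.00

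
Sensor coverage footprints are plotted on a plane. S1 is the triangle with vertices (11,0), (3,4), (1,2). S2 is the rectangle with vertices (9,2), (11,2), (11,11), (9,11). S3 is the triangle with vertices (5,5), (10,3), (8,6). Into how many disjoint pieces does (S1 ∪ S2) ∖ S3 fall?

(S1 ∪ S2) ∖ S3 splits into 2 disjoint pieces (area 12, area 17.45).

2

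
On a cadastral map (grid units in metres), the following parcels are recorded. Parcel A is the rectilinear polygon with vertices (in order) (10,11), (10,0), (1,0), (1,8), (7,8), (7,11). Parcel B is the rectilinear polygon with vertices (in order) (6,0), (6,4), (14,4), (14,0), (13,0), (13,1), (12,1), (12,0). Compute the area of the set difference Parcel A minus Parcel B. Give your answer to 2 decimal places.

65.00

|Parcel A| = 81, |Parcel A∩Parcel B| = 16.
|Parcel A ∖ Parcel B| = |Parcel A| − |Parcel A∩Parcel B| = 81 − 16 = 65.00.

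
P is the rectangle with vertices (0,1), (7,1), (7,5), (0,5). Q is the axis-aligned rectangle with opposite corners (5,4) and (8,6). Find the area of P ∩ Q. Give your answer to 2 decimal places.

|P∩Q|: x∈[5,7], y∈[4,5] → 2·1 = 2.

2.00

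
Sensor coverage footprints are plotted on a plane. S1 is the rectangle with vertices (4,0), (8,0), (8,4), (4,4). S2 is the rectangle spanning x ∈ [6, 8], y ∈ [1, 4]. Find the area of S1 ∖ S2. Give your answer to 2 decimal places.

|S1∩S2|: x∈[6,8], y∈[1,4] → 2·3 = 6.
|S1| = 16.
|S1 ∖ S2| = |S1| − |S1∩S2| = 16 − 6 = 10.00.

10.00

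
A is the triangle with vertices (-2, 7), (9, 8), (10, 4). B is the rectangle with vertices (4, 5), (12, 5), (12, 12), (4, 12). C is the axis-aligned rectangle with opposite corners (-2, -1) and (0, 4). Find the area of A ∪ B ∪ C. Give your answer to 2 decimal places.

74.01

By inclusion–exclusion:
Individual areas: |A| = 22.5, |B| = 56, |C| = 10.
|A∩B| = 14.4886.
|A∩C| = 0.
|B∩C| = 0 (no overlap).
|A∩B∩C| = 0.
|A ∪ B ∪ C| = 88.5 − 14.4886 + 0 = 74.01.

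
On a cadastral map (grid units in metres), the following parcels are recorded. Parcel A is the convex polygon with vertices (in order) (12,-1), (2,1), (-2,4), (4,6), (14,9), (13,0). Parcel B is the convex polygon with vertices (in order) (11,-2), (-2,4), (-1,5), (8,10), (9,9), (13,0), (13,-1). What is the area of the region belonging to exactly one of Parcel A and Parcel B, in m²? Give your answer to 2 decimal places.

46.59

|Parcel A| = 91, |Parcel B| = 89.5, |Parcel A∩Parcel B| = 66.9559.
|Parcel A △ Parcel B| = |Parcel A| + |Parcel B| − 2·|Parcel A∩Parcel B| = 91 + 89.5 − 133.9118 = 46.59.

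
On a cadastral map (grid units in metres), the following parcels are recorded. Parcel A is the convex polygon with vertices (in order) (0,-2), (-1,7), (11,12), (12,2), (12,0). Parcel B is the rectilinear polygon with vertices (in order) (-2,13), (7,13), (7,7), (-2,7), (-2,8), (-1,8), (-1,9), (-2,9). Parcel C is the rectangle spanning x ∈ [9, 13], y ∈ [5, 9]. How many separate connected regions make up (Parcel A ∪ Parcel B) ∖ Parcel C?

(Parcel A ∪ Parcel B) ∖ Parcel C is a single connected region.

1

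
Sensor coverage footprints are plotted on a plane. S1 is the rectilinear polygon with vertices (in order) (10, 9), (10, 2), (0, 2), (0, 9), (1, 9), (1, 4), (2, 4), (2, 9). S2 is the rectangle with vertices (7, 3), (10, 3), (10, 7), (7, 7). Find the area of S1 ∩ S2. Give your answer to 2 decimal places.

12.00

The intersection is the polygon with vertices (10,3), (7,3), (7,7), (10,7).
By the shoelace formula its area is 12.00.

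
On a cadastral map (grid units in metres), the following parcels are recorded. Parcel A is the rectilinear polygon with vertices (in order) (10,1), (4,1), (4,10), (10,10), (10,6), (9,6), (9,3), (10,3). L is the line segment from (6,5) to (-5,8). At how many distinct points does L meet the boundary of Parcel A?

The segment meets the boundary at (4,5.545).

1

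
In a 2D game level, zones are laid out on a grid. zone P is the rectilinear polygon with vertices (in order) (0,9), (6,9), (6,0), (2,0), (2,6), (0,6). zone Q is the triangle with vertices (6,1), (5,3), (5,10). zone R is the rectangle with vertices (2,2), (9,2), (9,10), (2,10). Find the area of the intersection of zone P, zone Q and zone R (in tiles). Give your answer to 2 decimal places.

3.25

The intersection is the polygon with vertices (5.889,2), (5.5,2), (5,3), (5,9), (5.111,9).
By the shoelace formula its area is 3.25.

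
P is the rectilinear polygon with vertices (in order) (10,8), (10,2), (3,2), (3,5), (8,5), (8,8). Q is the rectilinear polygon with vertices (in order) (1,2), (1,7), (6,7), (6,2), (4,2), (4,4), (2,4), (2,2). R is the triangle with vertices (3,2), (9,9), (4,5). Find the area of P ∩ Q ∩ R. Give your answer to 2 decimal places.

The intersection is the polygon with vertices (4,4), (3.667,4), (4,5), (5.571,5), (4,3.167).
By the shoelace formula its area is 1.61.

1.61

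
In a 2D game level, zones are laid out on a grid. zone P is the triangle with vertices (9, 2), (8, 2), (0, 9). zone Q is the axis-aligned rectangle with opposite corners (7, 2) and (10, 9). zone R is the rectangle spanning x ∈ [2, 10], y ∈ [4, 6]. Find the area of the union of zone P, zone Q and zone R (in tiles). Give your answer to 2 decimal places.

32.24

By inclusion–exclusion:
Individual areas: |zone P| = 3.5, |zone Q| = 21, |zone R| = 16.
|zone P∩zone Q| = 1.1181.
|zone P∩zone R| = 1.1429.
|zone Q∩zone R|: x∈[7,10], y∈[4,6] → 3·2 = 6.
|zone P∩zone Q∩zone R| = 0.
|zone P ∪ zone Q ∪ zone R| = 40.5 − 8.2609 + 0 = 32.24.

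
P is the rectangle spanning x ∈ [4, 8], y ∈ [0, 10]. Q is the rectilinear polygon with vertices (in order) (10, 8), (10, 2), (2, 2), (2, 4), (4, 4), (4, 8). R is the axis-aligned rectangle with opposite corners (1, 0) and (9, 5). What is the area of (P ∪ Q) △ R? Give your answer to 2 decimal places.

|P ∪ Q| = 56.
|(P ∪ Q) ∩ R| = 27.
|(P ∪ Q) △ R| = 56 + 40 − 54 = 42.00.

42.00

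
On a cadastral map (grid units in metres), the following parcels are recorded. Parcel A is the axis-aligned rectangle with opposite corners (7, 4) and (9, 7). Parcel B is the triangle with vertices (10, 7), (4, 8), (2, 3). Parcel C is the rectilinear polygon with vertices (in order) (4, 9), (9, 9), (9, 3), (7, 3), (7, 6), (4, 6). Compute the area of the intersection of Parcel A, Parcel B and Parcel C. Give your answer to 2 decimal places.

The intersection is the polygon with vertices (9,7), (9,6.5), (7,5.5), (7,6), (7,7).
By the shoelace formula its area is 2.00.

2.00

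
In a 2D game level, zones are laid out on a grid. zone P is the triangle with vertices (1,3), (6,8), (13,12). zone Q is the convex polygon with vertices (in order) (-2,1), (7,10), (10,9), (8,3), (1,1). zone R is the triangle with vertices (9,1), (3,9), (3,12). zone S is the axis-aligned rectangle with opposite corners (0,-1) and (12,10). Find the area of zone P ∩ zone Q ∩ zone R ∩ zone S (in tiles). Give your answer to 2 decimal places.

0.81

The intersection is the polygon with vertices (4.714,6.714), (5.471,7.471), (5.903,6.677), (5.16,6.12).
By the shoelace formula its area is 0.81.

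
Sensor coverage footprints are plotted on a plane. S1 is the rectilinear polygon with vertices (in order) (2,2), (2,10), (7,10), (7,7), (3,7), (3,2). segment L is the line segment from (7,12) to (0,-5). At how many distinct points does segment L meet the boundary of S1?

4

The segment meets the boundary at (2.882,2), (3,2.286), (4.941,7), (6.176,10).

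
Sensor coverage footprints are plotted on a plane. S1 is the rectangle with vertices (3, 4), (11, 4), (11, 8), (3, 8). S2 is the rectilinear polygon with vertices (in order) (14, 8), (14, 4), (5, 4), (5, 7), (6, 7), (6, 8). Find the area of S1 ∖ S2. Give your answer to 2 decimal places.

9.00

|S1| = 32, |S1∩S2| = 23.
|S1 ∖ S2| = |S1| − |S1∩S2| = 32 − 23 = 9.00.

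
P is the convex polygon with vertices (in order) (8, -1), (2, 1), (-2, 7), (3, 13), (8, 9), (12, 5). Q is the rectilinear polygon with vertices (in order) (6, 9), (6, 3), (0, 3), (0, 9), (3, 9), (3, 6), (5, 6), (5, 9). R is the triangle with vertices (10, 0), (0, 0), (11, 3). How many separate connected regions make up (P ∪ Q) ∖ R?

2

(P ∪ Q) ∖ R splits into 2 disjoint pieces (area 96.8565, area 1.8333).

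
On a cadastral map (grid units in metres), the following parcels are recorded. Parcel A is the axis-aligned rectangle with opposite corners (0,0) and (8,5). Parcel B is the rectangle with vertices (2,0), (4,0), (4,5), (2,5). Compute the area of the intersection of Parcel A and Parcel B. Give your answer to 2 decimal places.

10.00

|Parcel A∩Parcel B|: x∈[2,4], y∈[0,5] → 2·5 = 10.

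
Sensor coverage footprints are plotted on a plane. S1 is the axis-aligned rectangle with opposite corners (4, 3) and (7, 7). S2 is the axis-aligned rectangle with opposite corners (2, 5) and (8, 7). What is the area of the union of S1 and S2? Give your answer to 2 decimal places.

18.00

By inclusion–exclusion:
Individual areas: |S1| = 12, |S2| = 12.
|S1∩S2|: x∈[4,7], y∈[5,7] → 3·2 = 6.
|S1 ∪ S2| = 24 − 6 = 18.00.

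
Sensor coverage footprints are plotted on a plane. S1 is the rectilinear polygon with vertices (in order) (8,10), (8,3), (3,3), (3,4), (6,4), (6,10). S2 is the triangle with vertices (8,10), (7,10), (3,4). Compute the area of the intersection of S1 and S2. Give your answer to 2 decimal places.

1.65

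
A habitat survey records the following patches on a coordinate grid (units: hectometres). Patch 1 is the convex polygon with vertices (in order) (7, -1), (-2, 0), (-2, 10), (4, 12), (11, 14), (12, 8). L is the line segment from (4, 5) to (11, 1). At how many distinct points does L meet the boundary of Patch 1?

1

The segment meets the boundary at (8.807,2.253).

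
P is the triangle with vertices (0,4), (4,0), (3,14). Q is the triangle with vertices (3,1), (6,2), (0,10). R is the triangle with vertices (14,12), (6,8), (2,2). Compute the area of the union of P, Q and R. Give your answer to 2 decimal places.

By inclusion–exclusion:
Individual areas: |P| = 26, |Q| = 15, |R| = 16.
|P∩Q| = 9.854.
|P∩R| = 0.9801.
|Q∩R| = 1.4672.
|P∩Q∩R| = 0.9028.
|P ∪ Q ∪ R| = 57 − 12.3013 + 0.9028 = 45.60.

45.60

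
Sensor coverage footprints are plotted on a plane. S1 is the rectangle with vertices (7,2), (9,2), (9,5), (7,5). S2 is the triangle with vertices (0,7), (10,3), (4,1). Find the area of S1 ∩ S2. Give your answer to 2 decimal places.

The intersection is the polygon with vertices (9,2.667), (7,2), (7,4.2), (9,3.4).
By the shoelace formula its area is 2.93.

2.93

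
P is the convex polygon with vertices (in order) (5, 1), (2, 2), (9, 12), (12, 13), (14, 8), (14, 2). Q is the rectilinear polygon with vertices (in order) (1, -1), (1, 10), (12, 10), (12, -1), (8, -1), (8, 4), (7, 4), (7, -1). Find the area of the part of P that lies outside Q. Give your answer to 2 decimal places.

|P| = 89.5, |P∩Q| = 60.6556.
|P ∖ Q| = |P| − |P∩Q| = 89.5 − 60.6556 = 28.84.

28.84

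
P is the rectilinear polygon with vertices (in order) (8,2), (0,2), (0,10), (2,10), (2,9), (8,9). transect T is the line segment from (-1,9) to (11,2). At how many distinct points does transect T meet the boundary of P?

The segment meets the boundary at (8,3.75), (0,8.417).

2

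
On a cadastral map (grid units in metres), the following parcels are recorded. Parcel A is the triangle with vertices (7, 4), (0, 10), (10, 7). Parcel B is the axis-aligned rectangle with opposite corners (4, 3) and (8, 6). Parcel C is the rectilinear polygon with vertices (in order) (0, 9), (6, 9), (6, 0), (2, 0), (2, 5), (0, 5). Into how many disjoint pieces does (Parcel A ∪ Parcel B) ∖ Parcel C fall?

(Parcel A ∪ Parcel B) ∖ Parcel C splits into 2 disjoint pieces (area 1.0833, area 12.4).

2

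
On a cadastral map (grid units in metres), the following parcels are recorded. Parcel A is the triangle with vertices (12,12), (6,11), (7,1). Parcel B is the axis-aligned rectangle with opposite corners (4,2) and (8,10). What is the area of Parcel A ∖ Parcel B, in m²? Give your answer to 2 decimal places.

18.83

|Parcel A| = 30.5, |Parcel A∩Parcel B| = 11.6727.
|Parcel A ∖ Parcel B| = |Parcel A| − |Parcel A∩Parcel B| = 30.5 − 11.6727 = 18.83.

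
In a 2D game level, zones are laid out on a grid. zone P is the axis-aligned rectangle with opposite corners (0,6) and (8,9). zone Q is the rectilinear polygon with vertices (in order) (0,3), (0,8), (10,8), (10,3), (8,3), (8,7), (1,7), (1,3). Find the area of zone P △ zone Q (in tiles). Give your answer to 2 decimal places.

|zone P| = 24, |zone Q| = 22, |zone P∩zone Q| = 9.
|zone P △ zone Q| = |zone P| + |zone Q| − 2·|zone P∩zone Q| = 24 + 22 − 18 = 28.00.

28.00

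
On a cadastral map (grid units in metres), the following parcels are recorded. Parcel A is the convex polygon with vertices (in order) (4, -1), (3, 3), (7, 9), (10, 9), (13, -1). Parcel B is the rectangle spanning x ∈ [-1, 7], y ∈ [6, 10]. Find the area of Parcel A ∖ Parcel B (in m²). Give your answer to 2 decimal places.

68.00

|Parcel A| = 71, |Parcel A∩Parcel B| = 3.
|Parcel A ∖ Parcel B| = |Parcel A| − |Parcel A∩Parcel B| = 71 − 3 = 68.00.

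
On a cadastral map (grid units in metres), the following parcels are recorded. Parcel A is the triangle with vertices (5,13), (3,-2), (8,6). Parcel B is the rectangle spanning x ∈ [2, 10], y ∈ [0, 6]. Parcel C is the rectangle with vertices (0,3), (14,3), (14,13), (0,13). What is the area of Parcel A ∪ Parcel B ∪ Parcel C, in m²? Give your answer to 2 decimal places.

164.98

By inclusion–exclusion:
Individual areas: |Parcel A| = 29.5, |Parcel B| = 48, |Parcel C| = 140.
|Parcel A∩Parcel B| = 14.75.
|Parcel A∩Parcel C| = 23.3542.
|Parcel B∩Parcel C|: x∈[2,10], y∈[3,6] → 8·3 = 24.
|Parcel A∩Parcel B∩Parcel C| = 9.5875.
|Parcel A ∪ Parcel B ∪ Parcel C| = 217.5 − 62.1042 + 9.5875 = 164.98.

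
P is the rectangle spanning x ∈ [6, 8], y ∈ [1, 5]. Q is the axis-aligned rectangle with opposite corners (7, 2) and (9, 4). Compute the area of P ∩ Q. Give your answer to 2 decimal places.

|P∩Q|: x∈[7,8], y∈[2,4] → 1·2 = 2.

2.00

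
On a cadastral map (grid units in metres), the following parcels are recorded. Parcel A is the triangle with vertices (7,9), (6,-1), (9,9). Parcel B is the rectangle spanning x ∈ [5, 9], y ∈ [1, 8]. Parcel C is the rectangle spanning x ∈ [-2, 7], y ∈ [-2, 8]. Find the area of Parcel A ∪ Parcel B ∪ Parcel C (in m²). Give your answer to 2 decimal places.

By inclusion–exclusion:
Individual areas: |Parcel A| = 10, |Parcel B| = 28, |Parcel C| = 90.
|Parcel A∩Parcel B| = 7.7.
|Parcel A∩Parcel C| = 3.2833.
|Parcel B∩Parcel C|: x∈[5,7], y∈[1,8] → 2·7 = 14.
|Parcel A∩Parcel B∩Parcel C| = 2.8833.
|Parcel A ∪ Parcel B ∪ Parcel C| = 128 − 24.9833 + 2.8833 = 105.90.

105.90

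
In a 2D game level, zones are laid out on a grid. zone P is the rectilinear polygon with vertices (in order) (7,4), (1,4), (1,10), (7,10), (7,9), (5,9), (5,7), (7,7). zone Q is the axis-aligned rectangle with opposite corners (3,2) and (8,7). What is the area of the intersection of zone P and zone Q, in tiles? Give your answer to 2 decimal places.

The intersection is the polygon with vertices (3,4), (3,7), (5,7), (7,7), (7,4).
By the shoelace formula its area is 12.00.

12.00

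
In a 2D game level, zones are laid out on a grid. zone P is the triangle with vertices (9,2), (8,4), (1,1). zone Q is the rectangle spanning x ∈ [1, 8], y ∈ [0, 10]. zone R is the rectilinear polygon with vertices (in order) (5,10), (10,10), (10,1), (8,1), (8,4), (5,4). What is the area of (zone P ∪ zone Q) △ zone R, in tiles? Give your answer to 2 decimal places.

68.94

|zone P ∪ zone Q| = 71.0625.
|(zone P ∪ zone Q) ∩ zone R| = 19.0625.
|(zone P ∪ zone Q) △ zone R| = 71.0625 + 36 − 38.125 = 68.94.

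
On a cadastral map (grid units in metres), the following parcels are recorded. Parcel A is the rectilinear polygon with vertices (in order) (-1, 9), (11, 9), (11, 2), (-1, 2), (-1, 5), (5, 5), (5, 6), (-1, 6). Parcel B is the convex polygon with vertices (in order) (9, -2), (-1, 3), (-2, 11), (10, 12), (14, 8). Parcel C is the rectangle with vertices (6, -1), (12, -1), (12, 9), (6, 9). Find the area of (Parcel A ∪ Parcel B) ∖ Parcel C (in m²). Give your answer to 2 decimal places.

98.50

|Parcel A ∪ Parcel B| = 152.
|(Parcel A ∪ Parcel B) ∩ Parcel C| = 53.5.
|(Parcel A ∪ Parcel B) ∖ Parcel C| = 152 − 53.5 = 98.50.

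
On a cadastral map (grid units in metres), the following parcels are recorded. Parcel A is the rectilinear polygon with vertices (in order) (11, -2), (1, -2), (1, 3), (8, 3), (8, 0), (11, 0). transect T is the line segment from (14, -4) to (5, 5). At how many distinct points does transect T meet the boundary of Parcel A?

4

The segment meets the boundary at (7,3), (10,0), (11,-1), (8,2).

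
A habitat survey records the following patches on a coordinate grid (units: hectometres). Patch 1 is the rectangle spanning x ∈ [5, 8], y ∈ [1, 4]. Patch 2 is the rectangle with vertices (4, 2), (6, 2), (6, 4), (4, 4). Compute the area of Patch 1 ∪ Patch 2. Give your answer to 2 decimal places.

By inclusion–exclusion:
Individual areas: |Patch 1| = 9, |Patch 2| = 4.
|Patch 1∩Patch 2|: x∈[5,6], y∈[2,4] → 1·2 = 2.
|Patch 1 ∪ Patch 2| = 13 − 2 = 11.00.

11.00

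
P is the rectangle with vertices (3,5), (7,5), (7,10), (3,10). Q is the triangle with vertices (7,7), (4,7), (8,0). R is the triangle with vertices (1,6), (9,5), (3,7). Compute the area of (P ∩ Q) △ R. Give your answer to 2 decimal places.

|P ∩ Q| = 4.8571.
|(P ∩ Q) ∩ R| = 1.645.
|(P ∩ Q) △ R| = 4.8571 + 5 − 3.29 = 6.57.

6.57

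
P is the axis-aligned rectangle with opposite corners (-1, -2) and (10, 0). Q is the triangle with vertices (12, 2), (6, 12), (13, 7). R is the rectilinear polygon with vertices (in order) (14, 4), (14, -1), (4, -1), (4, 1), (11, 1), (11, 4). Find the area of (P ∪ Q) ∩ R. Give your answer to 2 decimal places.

7.57

|P ∪ Q| = 42.
|(P ∪ Q) ∩ R| = 7.57.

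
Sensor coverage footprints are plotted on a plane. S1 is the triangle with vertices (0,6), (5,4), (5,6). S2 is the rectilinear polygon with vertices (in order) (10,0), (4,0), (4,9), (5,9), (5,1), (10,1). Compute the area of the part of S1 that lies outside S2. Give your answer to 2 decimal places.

3.20

|S1| = 5, |S1∩S2| = 1.8.
|S1 ∖ S2| = |S1| − |S1∩S2| = 5 − 1.8 = 3.20.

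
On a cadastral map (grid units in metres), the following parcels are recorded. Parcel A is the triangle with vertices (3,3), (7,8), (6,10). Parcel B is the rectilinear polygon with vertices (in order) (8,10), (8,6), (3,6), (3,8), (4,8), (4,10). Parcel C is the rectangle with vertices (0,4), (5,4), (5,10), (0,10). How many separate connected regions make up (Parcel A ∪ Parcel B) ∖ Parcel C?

2

(Parcel A ∪ Parcel B) ∖ Parcel C splits into 2 disjoint pieces (area 0.1857, area 12.1).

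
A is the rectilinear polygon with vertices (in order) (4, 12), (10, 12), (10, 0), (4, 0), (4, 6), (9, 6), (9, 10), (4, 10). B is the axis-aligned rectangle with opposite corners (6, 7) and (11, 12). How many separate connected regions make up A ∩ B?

1

A ∩ B is a single connected region.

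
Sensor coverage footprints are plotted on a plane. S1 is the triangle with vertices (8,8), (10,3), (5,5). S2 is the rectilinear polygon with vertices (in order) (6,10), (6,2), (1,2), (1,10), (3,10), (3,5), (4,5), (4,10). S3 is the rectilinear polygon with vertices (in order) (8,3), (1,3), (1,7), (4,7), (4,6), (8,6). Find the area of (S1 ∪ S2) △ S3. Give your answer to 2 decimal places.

|S1 ∪ S2| = 44.8.
|(S1 ∪ S2) ∩ S3| = 19.6.
|(S1 ∪ S2) △ S3| = 44.8 + 24 − 39.2 = 29.60.

29.60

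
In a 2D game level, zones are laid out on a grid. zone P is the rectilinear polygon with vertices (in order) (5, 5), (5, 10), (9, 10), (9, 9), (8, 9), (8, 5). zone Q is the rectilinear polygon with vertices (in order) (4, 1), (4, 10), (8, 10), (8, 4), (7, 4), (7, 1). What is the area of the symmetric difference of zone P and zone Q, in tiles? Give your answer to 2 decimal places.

19.00

|zone P| = 16, |zone Q| = 33, |zone P∩zone Q| = 15.
|zone P △ zone Q| = |zone P| + |zone Q| − 2·|zone P∩zone Q| = 16 + 33 − 30 = 19.00.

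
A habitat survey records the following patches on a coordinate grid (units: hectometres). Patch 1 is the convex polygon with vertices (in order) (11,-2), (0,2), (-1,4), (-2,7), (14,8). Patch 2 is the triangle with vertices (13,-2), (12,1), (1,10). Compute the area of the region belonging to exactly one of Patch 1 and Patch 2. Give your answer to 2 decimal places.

|Patch 1| = 102.5, |Patch 2| = 12, |Patch 1∩Patch 2| = 9.6167.
|Patch 1 △ Patch 2| = |Patch 1| + |Patch 2| − 2·|Patch 1∩Patch 2| = 102.5 + 12 − 19.2334 = 95.27.

95.27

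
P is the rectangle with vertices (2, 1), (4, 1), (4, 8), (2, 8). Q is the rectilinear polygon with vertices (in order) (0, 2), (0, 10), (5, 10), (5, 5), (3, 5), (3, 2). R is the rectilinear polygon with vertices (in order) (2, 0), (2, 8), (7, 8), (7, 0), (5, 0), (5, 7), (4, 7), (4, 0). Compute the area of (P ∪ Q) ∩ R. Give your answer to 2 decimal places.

|P ∪ Q| = 39.
|(P ∪ Q) ∩ R| = 15.00.

15.00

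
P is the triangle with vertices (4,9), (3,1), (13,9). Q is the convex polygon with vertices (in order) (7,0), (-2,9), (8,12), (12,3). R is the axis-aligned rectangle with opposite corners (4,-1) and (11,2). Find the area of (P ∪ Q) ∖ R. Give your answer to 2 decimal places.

|P ∪ Q| = 92.9672.
|(P ∪ Q) ∩ R| = 5.3583.
|(P ∪ Q) ∖ R| = 92.9672 − 5.3583 = 87.61.

87.61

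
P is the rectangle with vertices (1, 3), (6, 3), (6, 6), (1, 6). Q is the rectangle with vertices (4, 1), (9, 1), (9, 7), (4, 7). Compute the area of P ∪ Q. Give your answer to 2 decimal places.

By inclusion–exclusion:
Individual areas: |P| = 15, |Q| = 30.
|P∩Q|: x∈[4,6], y∈[3,6] → 2·3 = 6.
|P ∪ Q| = 45 − 6 = 39.00.

39.00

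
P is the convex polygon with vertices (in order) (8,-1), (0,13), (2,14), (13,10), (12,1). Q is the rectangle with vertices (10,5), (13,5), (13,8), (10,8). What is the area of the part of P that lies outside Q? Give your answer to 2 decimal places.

97.67

|P| = 105.5, |P∩Q| = 7.8333.
|P ∖ Q| = |P| − |P∩Q| = 105.5 − 7.8333 = 97.67.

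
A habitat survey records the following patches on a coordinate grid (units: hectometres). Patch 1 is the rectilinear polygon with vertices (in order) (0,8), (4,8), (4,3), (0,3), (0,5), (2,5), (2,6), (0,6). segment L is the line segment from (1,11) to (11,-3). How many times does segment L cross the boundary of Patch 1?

2

The segment meets the boundary at (4,6.8), (3.143,8).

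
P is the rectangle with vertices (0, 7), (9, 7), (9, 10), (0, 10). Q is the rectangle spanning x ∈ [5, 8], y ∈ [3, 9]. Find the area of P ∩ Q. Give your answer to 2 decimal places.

|P∩Q|: x∈[5,8], y∈[7,9] → 3·2 = 6.

6.00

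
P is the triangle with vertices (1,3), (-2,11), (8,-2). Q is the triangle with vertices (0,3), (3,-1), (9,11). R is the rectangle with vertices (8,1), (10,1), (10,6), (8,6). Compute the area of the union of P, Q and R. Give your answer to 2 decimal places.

52.35

By inclusion–exclusion:
Individual areas: |P| = 20.5, |Q| = 30, |R| = 10.
|P∩Q| = 8.1496.
|P∩R| = 0.
|Q∩R| = 0.
|P∩Q∩R| = 0.
|P ∪ Q ∪ R| = 60.5 − 8.1496 + 0 = 52.35.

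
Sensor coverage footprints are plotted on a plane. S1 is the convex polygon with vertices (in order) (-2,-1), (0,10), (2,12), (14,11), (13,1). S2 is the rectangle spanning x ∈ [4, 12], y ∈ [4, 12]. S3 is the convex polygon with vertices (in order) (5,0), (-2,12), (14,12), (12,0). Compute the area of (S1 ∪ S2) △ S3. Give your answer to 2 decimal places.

49.17

|S1 ∪ S2| = 167.
|(S1 ∪ S2) ∩ S3| = 127.9144.
|(S1 ∪ S2) △ S3| = 167 + 138 − 255.8288 = 49.17.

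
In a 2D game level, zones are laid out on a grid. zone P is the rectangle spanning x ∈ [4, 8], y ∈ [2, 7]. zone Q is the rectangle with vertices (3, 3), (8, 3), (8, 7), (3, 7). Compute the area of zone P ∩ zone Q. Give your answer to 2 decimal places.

16.00

|zone P∩zone Q|: x∈[4,8], y∈[3,7] → 4·4 = 16.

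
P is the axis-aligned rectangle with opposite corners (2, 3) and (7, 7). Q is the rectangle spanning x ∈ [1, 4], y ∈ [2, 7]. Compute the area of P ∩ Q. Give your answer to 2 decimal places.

|P∩Q|: x∈[2,4], y∈[3,7] → 2·4 = 8.

8.00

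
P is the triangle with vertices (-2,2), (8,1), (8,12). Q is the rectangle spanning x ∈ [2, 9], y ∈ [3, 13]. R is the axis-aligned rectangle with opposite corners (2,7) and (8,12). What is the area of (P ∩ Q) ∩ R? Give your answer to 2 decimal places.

12.50

The region (P ∩ Q) ∩ R is the polygon with vertices (8,7), (3,7), (8,12).
By the shoelace formula its area is 12.50.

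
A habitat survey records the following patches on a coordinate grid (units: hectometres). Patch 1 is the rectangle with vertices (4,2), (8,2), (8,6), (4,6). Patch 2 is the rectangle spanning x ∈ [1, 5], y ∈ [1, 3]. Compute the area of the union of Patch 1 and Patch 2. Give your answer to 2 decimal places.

23.00

By inclusion–exclusion:
Individual areas: |Patch 1| = 16, |Patch 2| = 8.
|Patch 1∩Patch 2|: x∈[4,5], y∈[2,3] → 1·1 = 1.
|Patch 1 ∪ Patch 2| = 24 − 1 = 23.00.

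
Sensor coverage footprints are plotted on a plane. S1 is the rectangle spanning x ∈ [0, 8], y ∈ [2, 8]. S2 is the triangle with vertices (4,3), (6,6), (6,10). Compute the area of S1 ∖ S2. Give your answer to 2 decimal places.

44.57

|S1| = 48, |S1∩S2| = 3.4286.
|S1 ∖ S2| = |S1| − |S1∩S2| = 48 − 3.4286 = 44.57.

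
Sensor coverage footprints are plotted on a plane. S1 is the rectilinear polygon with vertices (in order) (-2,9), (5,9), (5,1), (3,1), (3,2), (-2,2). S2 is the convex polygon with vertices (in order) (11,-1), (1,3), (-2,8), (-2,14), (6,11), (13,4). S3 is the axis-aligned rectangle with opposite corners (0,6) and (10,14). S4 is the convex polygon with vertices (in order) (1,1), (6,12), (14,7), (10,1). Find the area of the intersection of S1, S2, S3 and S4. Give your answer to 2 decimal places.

3.14

The intersection is the polygon with vertices (3.273,6), (4.636,9), (5,9), (5,6).
By the shoelace formula its area is 3.14.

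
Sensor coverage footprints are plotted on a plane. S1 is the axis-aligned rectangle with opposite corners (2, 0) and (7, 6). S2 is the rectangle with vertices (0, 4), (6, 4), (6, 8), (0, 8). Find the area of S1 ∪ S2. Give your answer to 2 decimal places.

46.00

By inclusion–exclusion:
Individual areas: |S1| = 30, |S2| = 24.
|S1∩S2|: x∈[2,6], y∈[4,6] → 4·2 = 8.
|S1 ∪ S2| = 54 − 8 = 46.00.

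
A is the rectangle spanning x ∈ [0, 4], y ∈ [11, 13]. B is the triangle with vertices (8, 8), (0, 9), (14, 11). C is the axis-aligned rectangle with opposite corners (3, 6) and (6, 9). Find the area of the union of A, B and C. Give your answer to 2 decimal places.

30.31

By inclusion–exclusion:
Individual areas: |A| = 8, |B| = 15, |C| = 9.
|A∩B| = 0.
|A∩C| = 0 (no overlap).
|B∩C| = 1.6875.
|A∩B∩C| = 0.
|A ∪ B ∪ C| = 32 − 1.6875 + 0 = 30.31.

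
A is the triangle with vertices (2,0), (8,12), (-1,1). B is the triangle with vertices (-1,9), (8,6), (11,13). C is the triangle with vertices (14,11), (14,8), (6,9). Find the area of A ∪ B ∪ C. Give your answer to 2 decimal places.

62.99

By inclusion–exclusion:
Individual areas: |A| = 21, |B| = 36, |C| = 12.
|A∩B| = 3.8571.
|A∩C| = 0.0504.
|B∩C| = 2.1519.
|A∩B∩C| = 0.0504.
|A ∪ B ∪ C| = 69 − 6.0594 + 0.0504 = 62.99.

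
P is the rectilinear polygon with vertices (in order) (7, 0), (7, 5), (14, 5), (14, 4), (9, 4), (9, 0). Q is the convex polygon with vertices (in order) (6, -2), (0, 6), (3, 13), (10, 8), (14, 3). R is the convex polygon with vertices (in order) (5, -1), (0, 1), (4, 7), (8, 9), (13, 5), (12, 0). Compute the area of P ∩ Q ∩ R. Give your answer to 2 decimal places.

13.72

The intersection is the polygon with vertices (12.4,5), (12.88,4.4), (12.8,4), (9,4), (9,0), (7,0), (7,5).
By the shoelace formula its area is 13.72.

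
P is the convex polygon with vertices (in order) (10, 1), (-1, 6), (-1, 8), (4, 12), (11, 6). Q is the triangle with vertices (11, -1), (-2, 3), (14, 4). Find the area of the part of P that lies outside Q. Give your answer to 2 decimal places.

|P| = 71, |P∩Q| = 8.079.
|P ∖ Q| = |P| − |P∩Q| = 71 − 8.079 = 62.92.

62.92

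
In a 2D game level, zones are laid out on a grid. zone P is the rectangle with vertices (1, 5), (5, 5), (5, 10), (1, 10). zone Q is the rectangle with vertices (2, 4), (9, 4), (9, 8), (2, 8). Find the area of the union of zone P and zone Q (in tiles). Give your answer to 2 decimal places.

39.00

By inclusion–exclusion:
Individual areas: |zone P| = 20, |zone Q| = 28.
|zone P∩zone Q|: x∈[2,5], y∈[5,8] → 3·3 = 9.
|zone P ∪ zone Q| = 48 − 9 = 39.00.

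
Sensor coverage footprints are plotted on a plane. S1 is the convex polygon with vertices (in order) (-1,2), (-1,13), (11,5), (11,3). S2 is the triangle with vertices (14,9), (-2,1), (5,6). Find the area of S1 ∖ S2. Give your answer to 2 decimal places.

|S1| = 78, |S1∩S2| = 9.0861.
|S1 ∖ S2| = |S1| − |S1∩S2| = 78 − 9.0861 = 68.91.

68.91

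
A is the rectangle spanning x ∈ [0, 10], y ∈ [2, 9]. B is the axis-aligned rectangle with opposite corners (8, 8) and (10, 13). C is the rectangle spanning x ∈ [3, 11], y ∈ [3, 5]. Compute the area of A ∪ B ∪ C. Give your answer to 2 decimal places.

80.00

By inclusion–exclusion:
Individual areas: |A| = 70, |B| = 10, |C| = 16.
|A∩B|: x∈[8,10], y∈[8,9] → 2·1 = 2.
|A∩C|: x∈[3,10], y∈[3,5] → 7·2 = 14.
|B∩C| = 0 (no overlap).
|A∩B∩C| = 0.
|A ∪ B ∪ C| = 96 − 16 + 0 = 80.00.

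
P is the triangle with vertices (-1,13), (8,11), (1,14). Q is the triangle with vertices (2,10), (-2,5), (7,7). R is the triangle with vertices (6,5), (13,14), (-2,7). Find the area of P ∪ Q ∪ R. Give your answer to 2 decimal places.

53.75

By inclusion–exclusion:
Individual areas: |P| = 6.5, |Q| = 18.5, |R| = 43.
|P∩Q| = 0.
|P∩R| = 0.0744.
|Q∩R| = 14.1761.
|P∩Q∩R| = 0.
|P ∪ Q ∪ R| = 68 − 14.2505 + 0 = 53.75.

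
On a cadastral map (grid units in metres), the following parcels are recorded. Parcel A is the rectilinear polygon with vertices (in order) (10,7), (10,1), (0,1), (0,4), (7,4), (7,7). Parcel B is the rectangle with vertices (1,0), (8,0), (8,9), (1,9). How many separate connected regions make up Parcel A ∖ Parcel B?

2

Parcel A ∖ Parcel B splits into 2 disjoint pieces (area 12, area 3).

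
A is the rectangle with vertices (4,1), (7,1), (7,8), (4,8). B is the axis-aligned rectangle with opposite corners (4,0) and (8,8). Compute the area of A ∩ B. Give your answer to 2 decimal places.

21.00

|A∩B|: x∈[4,7], y∈[1,8] → 3·7 = 21.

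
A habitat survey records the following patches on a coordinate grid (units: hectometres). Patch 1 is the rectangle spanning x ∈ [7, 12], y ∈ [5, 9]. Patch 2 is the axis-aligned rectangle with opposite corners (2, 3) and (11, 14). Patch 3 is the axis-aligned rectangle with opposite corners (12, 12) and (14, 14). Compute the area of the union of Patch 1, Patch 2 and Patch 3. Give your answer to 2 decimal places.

By inclusion–exclusion:
Individual areas: |Patch 1| = 20, |Patch 2| = 99, |Patch 3| = 4.
|Patch 1∩Patch 2|: x∈[7,11], y∈[5,9] → 4·4 = 16.
|Patch 1∩Patch 3| = 0 (no overlap).
|Patch 2∩Patch 3| = 0 (no overlap).
|Patch 1∩Patch 2∩Patch 3| = 0.
|Patch 1 ∪ Patch 2 ∪ Patch 3| = 123 − 16 + 0 = 107.00.

107.00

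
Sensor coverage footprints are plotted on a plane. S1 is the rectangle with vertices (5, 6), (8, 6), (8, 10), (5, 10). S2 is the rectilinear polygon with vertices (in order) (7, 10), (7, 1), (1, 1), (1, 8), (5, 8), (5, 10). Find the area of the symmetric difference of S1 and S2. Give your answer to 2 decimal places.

|S1| = 12, |S2| = 46, |S1∩S2| = 8.
|S1 △ S2| = |S1| + |S2| − 2·|S1∩S2| = 12 + 46 − 16 = 42.00.

42.00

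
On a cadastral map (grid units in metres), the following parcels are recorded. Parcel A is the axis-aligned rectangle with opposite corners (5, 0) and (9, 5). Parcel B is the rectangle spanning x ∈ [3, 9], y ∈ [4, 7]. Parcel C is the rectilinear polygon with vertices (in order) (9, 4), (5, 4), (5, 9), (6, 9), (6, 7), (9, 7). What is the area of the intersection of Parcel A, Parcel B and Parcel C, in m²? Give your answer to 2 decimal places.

The intersection is the polygon with vertices (5,4), (5,5), (9,5), (9,4).
By the shoelace formula its area is 4.00.

4.00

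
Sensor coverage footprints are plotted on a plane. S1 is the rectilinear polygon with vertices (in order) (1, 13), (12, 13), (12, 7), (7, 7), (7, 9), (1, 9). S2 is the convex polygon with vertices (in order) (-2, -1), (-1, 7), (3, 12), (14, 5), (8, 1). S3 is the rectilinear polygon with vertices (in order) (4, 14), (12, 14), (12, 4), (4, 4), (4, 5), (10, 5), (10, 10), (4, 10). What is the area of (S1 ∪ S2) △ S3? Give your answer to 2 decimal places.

122.19

|S1 ∪ S2| = 155.3571.
|(S1 ∪ S2) ∩ S3| = 41.5844.
|(S1 ∪ S2) △ S3| = 155.3571 + 50 − 83.1688 = 122.19.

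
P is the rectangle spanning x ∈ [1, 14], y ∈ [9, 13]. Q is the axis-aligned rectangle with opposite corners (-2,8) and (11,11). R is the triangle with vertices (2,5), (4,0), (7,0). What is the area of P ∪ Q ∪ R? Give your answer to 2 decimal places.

By inclusion–exclusion:
Individual areas: |P| = 52, |Q| = 39, |R| = 7.5.
|P∩Q|: x∈[1,11], y∈[9,11] → 10·2 = 20.
|P∩R| = 0.
|Q∩R| = 0.
|P∩Q∩R| = 0.
|P ∪ Q ∪ R| = 98.5 − 20 + 0 = 78.50.

78.50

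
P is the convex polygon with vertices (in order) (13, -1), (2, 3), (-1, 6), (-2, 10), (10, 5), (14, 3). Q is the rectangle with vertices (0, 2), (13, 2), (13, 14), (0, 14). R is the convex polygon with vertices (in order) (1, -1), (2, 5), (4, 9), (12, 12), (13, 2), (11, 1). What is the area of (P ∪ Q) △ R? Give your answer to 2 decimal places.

99.46

|P ∪ Q| = 176.2917.
|(P ∪ Q) ∩ R| = 90.4153.
|(P ∪ Q) △ R| = 176.2917 + 104 − 180.8306 = 99.46.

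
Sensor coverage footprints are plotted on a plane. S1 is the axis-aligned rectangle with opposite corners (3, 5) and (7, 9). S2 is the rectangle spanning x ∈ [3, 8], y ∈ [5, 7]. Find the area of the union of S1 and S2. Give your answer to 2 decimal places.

18.00

By inclusion–exclusion:
Individual areas: |S1| = 16, |S2| = 10.
|S1∩S2|: x∈[3,7], y∈[5,7] → 4·2 = 8.
|S1 ∪ S2| = 26 − 8 = 18.00.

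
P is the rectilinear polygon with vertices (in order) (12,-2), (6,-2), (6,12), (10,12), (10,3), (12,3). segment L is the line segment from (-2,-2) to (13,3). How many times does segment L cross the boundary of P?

2

The segment meets the boundary at (12,2.667), (6,0.667).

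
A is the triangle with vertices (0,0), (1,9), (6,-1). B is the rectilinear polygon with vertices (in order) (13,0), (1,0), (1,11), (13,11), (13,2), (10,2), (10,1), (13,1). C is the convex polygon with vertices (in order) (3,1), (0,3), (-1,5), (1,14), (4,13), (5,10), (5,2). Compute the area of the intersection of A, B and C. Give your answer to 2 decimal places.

13.87

The intersection is the polygon with vertices (1,9), (4.6,1.8), (3,1), (1,2.333).
By the shoelace formula its area is 13.87.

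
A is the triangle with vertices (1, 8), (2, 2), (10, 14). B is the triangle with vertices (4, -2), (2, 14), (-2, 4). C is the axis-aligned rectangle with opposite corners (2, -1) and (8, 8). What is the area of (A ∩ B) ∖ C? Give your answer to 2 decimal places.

|A ∩ B| = 9.2713.
|(A ∩ B) ∩ C| = 5.3289.
|(A ∩ B) ∖ C| = 9.2713 − 5.3289 = 3.94.

3.94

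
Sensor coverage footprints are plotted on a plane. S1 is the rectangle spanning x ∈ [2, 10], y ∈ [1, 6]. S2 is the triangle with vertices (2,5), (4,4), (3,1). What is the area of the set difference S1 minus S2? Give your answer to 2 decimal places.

36.50

|S1| = 40, |S1∩S2| = 3.5.
|S1 ∖ S2| = |S1| − |S1∩S2| = 40 − 3.5 = 36.50.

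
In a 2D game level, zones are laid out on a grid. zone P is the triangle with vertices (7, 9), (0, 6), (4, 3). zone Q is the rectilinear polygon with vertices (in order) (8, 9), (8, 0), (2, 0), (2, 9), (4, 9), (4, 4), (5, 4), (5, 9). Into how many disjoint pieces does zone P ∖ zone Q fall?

zone P ∖ zone Q splits into 2 disjoint pieces (area 3.6786, area 2.3571).

2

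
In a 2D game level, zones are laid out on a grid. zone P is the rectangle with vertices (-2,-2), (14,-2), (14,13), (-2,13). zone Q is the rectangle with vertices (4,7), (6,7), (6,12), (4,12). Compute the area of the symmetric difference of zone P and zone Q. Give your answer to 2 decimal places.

|zone P∩zone Q|: x∈[4,6], y∈[7,12] → 2·5 = 10.
|zone P △ zone Q| = |zone P| + |zone Q| − 2·|zone P∩zone Q| = 240 + 10 − 20 = 230.00.

230.00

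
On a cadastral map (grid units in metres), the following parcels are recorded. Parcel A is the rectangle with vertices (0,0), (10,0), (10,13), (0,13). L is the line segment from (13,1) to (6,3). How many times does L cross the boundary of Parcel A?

The segment meets the boundary at (10,1.857).

1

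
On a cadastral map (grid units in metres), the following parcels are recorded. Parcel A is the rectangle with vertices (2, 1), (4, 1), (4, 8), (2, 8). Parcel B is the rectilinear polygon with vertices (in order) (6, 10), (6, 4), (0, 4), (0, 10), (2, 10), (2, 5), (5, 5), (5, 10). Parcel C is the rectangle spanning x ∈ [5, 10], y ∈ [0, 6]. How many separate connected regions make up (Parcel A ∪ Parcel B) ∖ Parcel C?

2

(Parcel A ∪ Parcel B) ∖ Parcel C splits into 2 disjoint pieces (area 27, area 4).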